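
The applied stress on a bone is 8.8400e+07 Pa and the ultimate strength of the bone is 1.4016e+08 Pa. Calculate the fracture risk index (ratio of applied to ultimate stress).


FRI = applied / ultimate
FRI = 8.8400e+07 / 1.4016e+08
FRI = 0.6307


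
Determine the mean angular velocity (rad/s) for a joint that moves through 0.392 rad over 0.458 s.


omega = delta_theta / delta_t
omega = 0.392 / 0.458
omega = 0.8559


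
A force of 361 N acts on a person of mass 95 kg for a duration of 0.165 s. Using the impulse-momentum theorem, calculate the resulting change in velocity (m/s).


J = F * dt = 361 * 0.165 = 59.5650 N*s
delta_v = J / m
delta_v = 59.5650 / 95
delta_v = 0.6270


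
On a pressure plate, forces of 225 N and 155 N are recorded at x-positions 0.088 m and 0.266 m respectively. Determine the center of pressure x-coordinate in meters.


COP_x = (F1*x1 + F2*x2) / (F1 + F2)
COP_x = (225*0.088 + 155*0.266) / (225 + 155)
Numerator = 61.0300
Denominator = 380
COP_x = 0.1606


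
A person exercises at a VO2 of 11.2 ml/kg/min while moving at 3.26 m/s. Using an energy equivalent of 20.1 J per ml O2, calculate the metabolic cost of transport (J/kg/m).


Power per kg = VO2 * 20.1 / 60
Power per kg = 11.2 * 20.1 / 60 = 3.7520 W/kg
Cost = power_per_kg / speed
Cost = 3.7520 / 3.26
Cost = 1.1509


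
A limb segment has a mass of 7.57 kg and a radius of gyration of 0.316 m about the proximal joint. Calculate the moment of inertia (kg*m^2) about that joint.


I = m * k^2
I = 7.57 * 0.316^2
k^2 = 0.0999
I = 0.7559


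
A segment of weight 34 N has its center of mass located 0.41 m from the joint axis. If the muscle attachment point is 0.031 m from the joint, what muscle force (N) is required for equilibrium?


F_muscle = W * d_load / d_muscle
F_muscle = 34 * 0.41 / 0.031
Numerator = 13.9400
F_muscle = 449.6774


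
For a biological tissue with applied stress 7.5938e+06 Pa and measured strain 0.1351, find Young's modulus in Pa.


E = stress / strain
E = 7.5938e+06 / 0.1351
E = 5.6209e+07


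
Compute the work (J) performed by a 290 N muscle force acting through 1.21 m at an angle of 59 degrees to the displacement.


W = F * d * cos(theta)
theta = 59 deg = 1.0297 rad
cos(theta) = 0.5150
W = 290 * 1.21 * 0.5150
W = 180.7269


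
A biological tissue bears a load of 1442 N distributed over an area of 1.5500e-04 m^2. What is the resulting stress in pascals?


stress = F / A
stress = 1442 / 1.5500e-04
stress = 9.3032e+06


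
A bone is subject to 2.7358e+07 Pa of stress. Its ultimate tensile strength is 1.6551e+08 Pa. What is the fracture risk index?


FRI = applied / ultimate
FRI = 2.7358e+07 / 1.6551e+08
FRI = 0.1653


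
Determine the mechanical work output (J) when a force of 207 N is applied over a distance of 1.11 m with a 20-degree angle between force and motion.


W = F * d * cos(theta)
theta = 20 deg = 0.3491 rad
cos(theta) = 0.9397
W = 207 * 1.11 * 0.9397
W = 215.9132


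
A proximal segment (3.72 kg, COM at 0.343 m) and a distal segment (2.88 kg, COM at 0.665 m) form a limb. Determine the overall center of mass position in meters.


COM = (m1*x1 + m2*x2) / (m1 + m2)
COM = (3.72*0.343 + 2.88*0.665) / (3.72 + 2.88)
Numerator = 3.1912
Denominator = 6.6000
COM = 0.4835


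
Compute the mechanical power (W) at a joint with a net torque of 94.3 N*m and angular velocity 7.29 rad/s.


P = M * omega
P = 94.3 * 7.29
P = 687.4470


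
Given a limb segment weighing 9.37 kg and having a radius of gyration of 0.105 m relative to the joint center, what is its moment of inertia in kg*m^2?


I = m * k^2
I = 9.37 * 0.105^2
k^2 = 0.0110
I = 0.1033


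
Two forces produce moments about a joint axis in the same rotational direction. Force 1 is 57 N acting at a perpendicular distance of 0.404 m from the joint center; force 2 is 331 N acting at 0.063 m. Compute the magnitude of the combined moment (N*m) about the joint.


M = F1 * d1 + F2 * d2
M = 57 * 0.404 + 331 * 0.063
M = 23.0280 + 20.8530
M = 43.8810


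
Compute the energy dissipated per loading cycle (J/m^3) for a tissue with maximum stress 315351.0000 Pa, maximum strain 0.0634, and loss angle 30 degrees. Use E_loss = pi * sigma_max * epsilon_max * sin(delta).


E_loss = pi * sigma_max * epsilon_max * sin(delta)
delta = 30 deg = 0.5236 rad
sin(delta) = 0.5000
E_loss = pi * 315351.0000 * 0.0634 * 0.5000
E_loss = 31405.3290


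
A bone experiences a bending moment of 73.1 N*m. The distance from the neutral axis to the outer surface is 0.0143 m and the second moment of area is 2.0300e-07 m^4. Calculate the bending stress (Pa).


sigma = M * c / I
sigma = 73.1 * 0.0143 / 2.0300e-07
M * c = 1.0453
sigma = 5.1494e+06


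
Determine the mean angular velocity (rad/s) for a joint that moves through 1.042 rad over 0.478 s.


omega = delta_theta / delta_t
omega = 1.042 / 0.478
omega = 2.1799


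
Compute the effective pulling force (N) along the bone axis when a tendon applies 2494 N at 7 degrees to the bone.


F_eff = F_tendon * cos(theta)
theta = 7 deg = 0.1222 rad
cos(theta) = 0.9925
F_eff = 2494 * 0.9925
F_eff = 2475.4101


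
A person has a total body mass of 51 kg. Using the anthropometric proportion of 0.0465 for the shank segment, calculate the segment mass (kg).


m_segment = body_mass * fraction
m_segment = 51 * 0.0465
m_segment = 2.3715


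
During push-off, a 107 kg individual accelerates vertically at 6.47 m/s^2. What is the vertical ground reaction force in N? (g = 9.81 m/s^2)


GRF = m * (g + a)
GRF = 107 * (9.81 + 6.47)
GRF = 107 * 16.2800
GRF = 1741.9600


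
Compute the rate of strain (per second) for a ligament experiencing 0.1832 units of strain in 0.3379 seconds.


strain_rate = delta_strain / delta_t
strain_rate = 0.1832 / 0.3379
strain_rate = 0.5422


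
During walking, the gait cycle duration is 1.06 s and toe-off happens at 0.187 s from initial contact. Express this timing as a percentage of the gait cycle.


pct = (event_time / cycle_time) * 100
pct = (0.187 / 1.06) * 100
ratio = 0.1764
pct = 17.6415


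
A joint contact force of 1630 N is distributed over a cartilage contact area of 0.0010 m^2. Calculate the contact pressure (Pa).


P = F / A
P = 1630 / 0.0010
P = 1.6300e+06


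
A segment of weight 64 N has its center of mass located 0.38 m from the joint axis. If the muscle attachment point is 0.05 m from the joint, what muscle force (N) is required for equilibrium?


F_muscle = W * d_load / d_muscle
F_muscle = 64 * 0.38 / 0.05
Numerator = 24.3200
F_muscle = 486.4000


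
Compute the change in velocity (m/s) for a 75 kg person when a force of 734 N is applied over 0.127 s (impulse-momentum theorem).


J = F * dt = 734 * 0.127 = 93.2180 N*s
delta_v = J / m
delta_v = 93.2180 / 75
delta_v = 1.2429


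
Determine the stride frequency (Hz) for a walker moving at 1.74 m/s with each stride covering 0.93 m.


f = v / stride_length
f = 1.74 / 0.93
f = 1.8710


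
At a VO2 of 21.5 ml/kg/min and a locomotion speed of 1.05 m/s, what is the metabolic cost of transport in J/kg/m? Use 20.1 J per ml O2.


Power per kg = VO2 * 20.1 / 60
Power per kg = 21.5 * 20.1 / 60 = 7.2025 W/kg
Cost = power_per_kg / speed
Cost = 7.2025 / 1.05
Cost = 6.8595


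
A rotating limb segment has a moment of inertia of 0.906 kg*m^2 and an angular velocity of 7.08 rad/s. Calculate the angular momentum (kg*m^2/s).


L = I * omega
L = 0.906 * 7.08
L = 6.4145


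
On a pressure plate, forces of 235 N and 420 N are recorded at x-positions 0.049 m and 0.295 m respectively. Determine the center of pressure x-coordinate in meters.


COP_x = (F1*x1 + F2*x2) / (F1 + F2)
COP_x = (235*0.049 + 420*0.295) / (235 + 420)
Numerator = 135.4150
Denominator = 655
COP_x = 0.2067


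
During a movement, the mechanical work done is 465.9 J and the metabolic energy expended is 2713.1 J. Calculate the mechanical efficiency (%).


eta = (W_mech / E_meta) * 100
eta = (465.9 / 2713.1) * 100
ratio = 0.1717
eta = 17.1722


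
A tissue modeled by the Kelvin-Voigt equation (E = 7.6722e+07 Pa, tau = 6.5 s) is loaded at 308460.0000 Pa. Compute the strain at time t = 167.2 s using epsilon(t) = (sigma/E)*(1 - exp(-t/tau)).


epsilon(t) = (sigma/E) * (1 - exp(-t/tau))
sigma/E = 308460.0000 / 7.6722e+07 = 0.0040
exp(-t/tau) = exp(-167.2 / 6.5) = 6.7392e-12
epsilon = 0.0040 * (1 - 6.7392e-12)
epsilon = 0.0040


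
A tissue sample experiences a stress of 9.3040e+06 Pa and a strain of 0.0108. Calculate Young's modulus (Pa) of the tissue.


E = stress / strain
E = 9.3040e+06 / 0.0108
E = 8.6148e+08


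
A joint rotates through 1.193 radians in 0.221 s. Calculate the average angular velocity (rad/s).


omega = delta_theta / delta_t
omega = 1.193 / 0.221
omega = 5.3982


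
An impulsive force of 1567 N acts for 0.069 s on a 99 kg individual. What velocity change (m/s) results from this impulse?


J = F * dt = 1567 * 0.069 = 108.1230 N*s
delta_v = J / m
delta_v = 108.1230 / 99
delta_v = 1.0922


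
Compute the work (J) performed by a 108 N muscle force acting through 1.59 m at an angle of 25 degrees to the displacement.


W = F * d * cos(theta)
theta = 25 deg = 0.4363 rad
cos(theta) = 0.9063
W = 108 * 1.59 * 0.9063
W = 155.6312


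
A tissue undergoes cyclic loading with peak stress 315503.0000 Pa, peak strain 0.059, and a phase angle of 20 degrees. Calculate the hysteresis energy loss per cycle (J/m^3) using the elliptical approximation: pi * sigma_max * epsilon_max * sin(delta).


E_loss = pi * sigma_max * epsilon_max * sin(delta)
delta = 20 deg = 0.3491 rad
sin(delta) = 0.3420
E_loss = pi * 315503.0000 * 0.059 * 0.3420
E_loss = 20001.2465


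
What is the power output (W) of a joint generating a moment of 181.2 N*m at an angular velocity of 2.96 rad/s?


P = M * omega
P = 181.2 * 2.96
P = 536.3520


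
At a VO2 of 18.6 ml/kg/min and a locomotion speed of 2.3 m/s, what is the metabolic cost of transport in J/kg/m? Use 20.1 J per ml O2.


Power per kg = VO2 * 20.1 / 60
Power per kg = 18.6 * 20.1 / 60 = 6.2310 W/kg
Cost = power_per_kg / speed
Cost = 6.2310 / 2.3
Cost = 2.7091


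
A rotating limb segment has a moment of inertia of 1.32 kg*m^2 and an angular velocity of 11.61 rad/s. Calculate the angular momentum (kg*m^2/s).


L = I * omega
L = 1.32 * 11.61
L = 15.3252


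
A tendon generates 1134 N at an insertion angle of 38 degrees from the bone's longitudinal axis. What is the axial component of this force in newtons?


F_eff = F_tendon * cos(theta)
theta = 38 deg = 0.6632 rad
cos(theta) = 0.7880
F_eff = 1134 * 0.7880
F_eff = 893.6042


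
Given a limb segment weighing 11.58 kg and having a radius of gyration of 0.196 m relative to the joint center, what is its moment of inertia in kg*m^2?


I = m * k^2
I = 11.58 * 0.196^2
k^2 = 0.0384
I = 0.4449


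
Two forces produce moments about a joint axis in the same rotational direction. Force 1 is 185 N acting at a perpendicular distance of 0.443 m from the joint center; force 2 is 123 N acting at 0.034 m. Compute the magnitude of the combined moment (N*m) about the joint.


M = F1 * d1 + F2 * d2
M = 185 * 0.443 + 123 * 0.034
M = 81.9550 + 4.1820
M = 86.1370


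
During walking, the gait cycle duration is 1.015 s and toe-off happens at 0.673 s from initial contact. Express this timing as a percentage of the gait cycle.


pct = (event_time / cycle_time) * 100
pct = (0.673 / 1.015) * 100
ratio = 0.6631
pct = 66.3054


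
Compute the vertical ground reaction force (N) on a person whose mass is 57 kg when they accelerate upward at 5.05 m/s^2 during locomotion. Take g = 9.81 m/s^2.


GRF = m * (g + a)
GRF = 57 * (9.81 + 5.05)
GRF = 57 * 14.8600
GRF = 847.0200


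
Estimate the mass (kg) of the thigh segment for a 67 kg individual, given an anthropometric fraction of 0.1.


m_segment = body_mass * fraction
m_segment = 67 * 0.1
m_segment = 6.7000


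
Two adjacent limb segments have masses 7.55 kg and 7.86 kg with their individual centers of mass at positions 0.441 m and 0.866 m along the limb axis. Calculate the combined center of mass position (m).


COM = (m1*x1 + m2*x2) / (m1 + m2)
COM = (7.55*0.441 + 7.86*0.866) / (7.55 + 7.86)
Numerator = 10.1363
Denominator = 15.4100
COM = 0.6578


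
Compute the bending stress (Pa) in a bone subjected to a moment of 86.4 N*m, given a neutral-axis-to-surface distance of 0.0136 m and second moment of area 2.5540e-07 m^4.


sigma = M * c / I
sigma = 86.4 * 0.0136 / 2.5540e-07
M * c = 1.1750
sigma = 4.6008e+06


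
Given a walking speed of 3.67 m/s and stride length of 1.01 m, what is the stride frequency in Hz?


f = v / stride_length
f = 3.67 / 1.01
f = 3.6337


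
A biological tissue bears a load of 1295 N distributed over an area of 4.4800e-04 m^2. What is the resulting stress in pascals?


stress = F / A
stress = 1295 / 4.4800e-04
stress = 2.8906e+06


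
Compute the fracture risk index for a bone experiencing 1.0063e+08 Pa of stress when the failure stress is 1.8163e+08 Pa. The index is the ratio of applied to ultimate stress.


FRI = applied / ultimate
FRI = 1.0063e+08 / 1.8163e+08
FRI = 0.5540


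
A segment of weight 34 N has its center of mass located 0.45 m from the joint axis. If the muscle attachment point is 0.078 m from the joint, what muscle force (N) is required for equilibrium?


F_muscle = W * d_load / d_muscle
F_muscle = 34 * 0.45 / 0.078
Numerator = 15.3000
F_muscle = 196.1538


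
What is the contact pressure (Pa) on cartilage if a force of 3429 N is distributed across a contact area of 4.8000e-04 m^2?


P = F / A
P = 3429 / 4.8000e-04
P = 7.1438e+06


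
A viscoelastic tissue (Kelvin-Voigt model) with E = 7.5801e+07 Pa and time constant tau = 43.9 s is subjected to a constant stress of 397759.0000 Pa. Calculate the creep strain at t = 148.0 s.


epsilon(t) = (sigma/E) * (1 - exp(-t/tau))
sigma/E = 397759.0000 / 7.5801e+07 = 0.0052
exp(-t/tau) = exp(-148.0 / 43.9) = 0.0343
epsilon = 0.0052 * (1 - 0.0343)
epsilon = 0.0051


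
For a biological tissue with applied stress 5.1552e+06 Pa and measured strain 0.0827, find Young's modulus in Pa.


E = stress / strain
E = 5.1552e+06 / 0.0827
E = 6.2336e+07


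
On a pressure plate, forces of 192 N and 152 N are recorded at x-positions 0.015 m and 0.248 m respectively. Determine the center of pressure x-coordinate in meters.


COP_x = (F1*x1 + F2*x2) / (F1 + F2)
COP_x = (192*0.015 + 152*0.248) / (192 + 152)
Numerator = 40.5760
Denominator = 344
COP_x = 0.1180


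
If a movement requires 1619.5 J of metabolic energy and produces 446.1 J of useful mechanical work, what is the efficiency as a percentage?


eta = (W_mech / E_meta) * 100
eta = (446.1 / 1619.5) * 100
ratio = 0.2755
eta = 27.5455


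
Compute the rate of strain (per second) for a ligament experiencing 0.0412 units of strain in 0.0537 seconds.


strain_rate = delta_strain / delta_t
strain_rate = 0.0412 / 0.0537
strain_rate = 0.7672


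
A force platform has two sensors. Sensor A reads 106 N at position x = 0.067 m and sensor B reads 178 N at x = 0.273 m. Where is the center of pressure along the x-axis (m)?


COP_x = (F1*x1 + F2*x2) / (F1 + F2)
COP_x = (106*0.067 + 178*0.273) / (106 + 178)
Numerator = 55.6960
Denominator = 284
COP_x = 0.1961


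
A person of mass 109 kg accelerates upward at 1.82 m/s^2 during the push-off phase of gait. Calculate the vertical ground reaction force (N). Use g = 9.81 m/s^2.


GRF = m * (g + a)
GRF = 109 * (9.81 + 1.82)
GRF = 109 * 11.6300
GRF = 1267.6700


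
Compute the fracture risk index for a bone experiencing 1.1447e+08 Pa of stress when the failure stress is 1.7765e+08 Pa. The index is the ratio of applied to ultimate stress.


FRI = applied / ultimate
FRI = 1.1447e+08 / 1.7765e+08
FRI = 0.6444


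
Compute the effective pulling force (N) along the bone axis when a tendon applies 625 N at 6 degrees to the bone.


F_eff = F_tendon * cos(theta)
theta = 6 deg = 0.1047 rad
cos(theta) = 0.9945
F_eff = 625 * 0.9945
F_eff = 621.5762


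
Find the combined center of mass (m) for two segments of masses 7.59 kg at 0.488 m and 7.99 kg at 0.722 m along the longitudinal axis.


COM = (m1*x1 + m2*x2) / (m1 + m2)
COM = (7.59*0.488 + 7.99*0.722) / (7.59 + 7.99)
Numerator = 9.4727
Denominator = 15.5800
COM = 0.6080


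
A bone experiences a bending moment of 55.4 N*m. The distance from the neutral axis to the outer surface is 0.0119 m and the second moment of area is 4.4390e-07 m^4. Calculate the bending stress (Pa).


sigma = M * c / I
sigma = 55.4 * 0.0119 / 4.4390e-07
M * c = 0.6593
sigma = 1.4852e+06


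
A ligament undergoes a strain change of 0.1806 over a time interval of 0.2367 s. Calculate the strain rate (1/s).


strain_rate = delta_strain / delta_t
strain_rate = 0.1806 / 0.2367
strain_rate = 0.7630


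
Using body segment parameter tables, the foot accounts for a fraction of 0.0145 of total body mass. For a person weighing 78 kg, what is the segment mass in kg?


m_segment = body_mass * fraction
m_segment = 78 * 0.0145
m_segment = 1.1310


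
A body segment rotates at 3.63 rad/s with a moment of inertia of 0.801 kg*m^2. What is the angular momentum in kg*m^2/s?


L = I * omega
L = 0.801 * 3.63
L = 2.9076


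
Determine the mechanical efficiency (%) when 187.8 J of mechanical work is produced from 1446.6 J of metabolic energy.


eta = (W_mech / E_meta) * 100
eta = (187.8 / 1446.6) * 100
ratio = 0.1298
eta = 12.9822


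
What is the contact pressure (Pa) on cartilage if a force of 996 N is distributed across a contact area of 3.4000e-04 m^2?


P = F / A
P = 996 / 3.4000e-04
P = 2.9294e+06


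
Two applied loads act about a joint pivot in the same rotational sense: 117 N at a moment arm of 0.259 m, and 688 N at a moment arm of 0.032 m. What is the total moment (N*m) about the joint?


M = F1 * d1 + F2 * d2
M = 117 * 0.259 + 688 * 0.032
M = 30.3030 + 22.0160
M = 52.3190


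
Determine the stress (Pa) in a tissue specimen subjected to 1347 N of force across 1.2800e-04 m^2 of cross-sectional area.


stress = F / A
stress = 1347 / 1.2800e-04
stress = 1.0523e+07


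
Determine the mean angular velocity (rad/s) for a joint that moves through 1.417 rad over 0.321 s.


omega = delta_theta / delta_t
omega = 1.417 / 0.321
omega = 4.4143


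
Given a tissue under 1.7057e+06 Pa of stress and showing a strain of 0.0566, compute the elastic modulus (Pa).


E = stress / strain
E = 1.7057e+06 / 0.0566
E = 3.0136e+07


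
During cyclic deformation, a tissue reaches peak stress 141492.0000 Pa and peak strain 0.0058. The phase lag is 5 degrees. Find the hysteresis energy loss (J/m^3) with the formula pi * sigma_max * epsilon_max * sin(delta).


E_loss = pi * sigma_max * epsilon_max * sin(delta)
delta = 5 deg = 0.0873 rad
sin(delta) = 0.0872
E_loss = pi * 141492.0000 * 0.0058 * 0.0872
E_loss = 224.7014


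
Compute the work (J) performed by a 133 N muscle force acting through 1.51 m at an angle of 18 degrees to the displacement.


W = F * d * cos(theta)
theta = 18 deg = 0.3142 rad
cos(theta) = 0.9511
W = 133 * 1.51 * 0.9511
W = 191.0007


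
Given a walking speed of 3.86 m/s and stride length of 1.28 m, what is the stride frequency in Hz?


f = v / stride_length
f = 3.86 / 1.28
f = 3.0156


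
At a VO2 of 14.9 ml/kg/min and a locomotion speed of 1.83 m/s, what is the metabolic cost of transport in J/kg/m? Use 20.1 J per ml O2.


Power per kg = VO2 * 20.1 / 60
Power per kg = 14.9 * 20.1 / 60 = 4.9915 W/kg
Cost = power_per_kg / speed
Cost = 4.9915 / 1.83
Cost = 2.7276


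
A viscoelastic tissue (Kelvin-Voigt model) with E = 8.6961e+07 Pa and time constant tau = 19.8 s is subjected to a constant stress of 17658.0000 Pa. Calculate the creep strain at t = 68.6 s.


epsilon(t) = (sigma/E) * (1 - exp(-t/tau))
sigma/E = 17658.0000 / 8.6961e+07 = 2.0306e-04
exp(-t/tau) = exp(-68.6 / 19.8) = 0.0313
epsilon = 2.0306e-04 * (1 - 0.0313)
epsilon = 1.9670e-04


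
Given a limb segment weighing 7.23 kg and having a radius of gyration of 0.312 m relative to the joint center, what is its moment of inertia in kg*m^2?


I = m * k^2
I = 7.23 * 0.312^2
k^2 = 0.0973
I = 0.7038


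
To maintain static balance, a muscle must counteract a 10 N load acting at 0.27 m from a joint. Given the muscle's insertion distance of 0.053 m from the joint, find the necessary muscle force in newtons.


F_muscle = W * d_load / d_muscle
F_muscle = 10 * 0.27 / 0.053
Numerator = 2.7000
F_muscle = 50.9434


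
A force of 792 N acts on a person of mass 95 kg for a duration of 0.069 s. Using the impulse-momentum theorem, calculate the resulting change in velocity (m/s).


J = F * dt = 792 * 0.069 = 54.6480 N*s
delta_v = J / m
delta_v = 54.6480 / 95
delta_v = 0.5752


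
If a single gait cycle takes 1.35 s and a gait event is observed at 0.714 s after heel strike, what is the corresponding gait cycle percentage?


pct = (event_time / cycle_time) * 100
pct = (0.714 / 1.35) * 100
ratio = 0.5289
pct = 52.8889


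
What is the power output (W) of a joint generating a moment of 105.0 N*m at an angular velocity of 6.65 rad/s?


P = M * omega
P = 105.0 * 6.65
P = 698.2500


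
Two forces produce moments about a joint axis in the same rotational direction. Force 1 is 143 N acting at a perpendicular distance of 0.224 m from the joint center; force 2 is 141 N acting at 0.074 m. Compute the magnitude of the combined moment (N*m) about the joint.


M = F1 * d1 + F2 * d2
M = 143 * 0.224 + 141 * 0.074
M = 32.0320 + 10.4340
M = 42.4660


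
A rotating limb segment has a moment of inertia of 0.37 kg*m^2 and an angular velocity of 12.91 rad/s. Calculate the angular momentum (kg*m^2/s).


L = I * omega
L = 0.37 * 12.91
L = 4.7767


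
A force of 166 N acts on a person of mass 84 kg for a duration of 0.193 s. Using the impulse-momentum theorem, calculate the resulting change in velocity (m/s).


J = F * dt = 166 * 0.193 = 32.0380 N*s
delta_v = J / m
delta_v = 32.0380 / 84
delta_v = 0.3814


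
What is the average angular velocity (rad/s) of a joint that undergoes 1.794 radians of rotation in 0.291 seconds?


omega = delta_theta / delta_t
omega = 1.794 / 0.291
omega = 6.1649


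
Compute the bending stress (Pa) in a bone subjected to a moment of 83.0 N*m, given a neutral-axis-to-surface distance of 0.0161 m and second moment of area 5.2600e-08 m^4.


sigma = M * c / I
sigma = 83.0 * 0.0161 / 5.2600e-08
M * c = 1.3363
sigma = 2.5405e+07


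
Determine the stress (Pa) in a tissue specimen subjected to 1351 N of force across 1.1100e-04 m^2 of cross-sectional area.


stress = F / A
stress = 1351 / 1.1100e-04
stress = 1.2171e+07


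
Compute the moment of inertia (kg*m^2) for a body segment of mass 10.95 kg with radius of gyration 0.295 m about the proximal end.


I = m * k^2
I = 10.95 * 0.295^2
k^2 = 0.0870
I = 0.9529


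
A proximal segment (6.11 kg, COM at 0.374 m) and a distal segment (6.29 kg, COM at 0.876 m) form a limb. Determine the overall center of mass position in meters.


COM = (m1*x1 + m2*x2) / (m1 + m2)
COM = (6.11*0.374 + 6.29*0.876) / (6.11 + 6.29)
Numerator = 7.7952
Denominator = 12.4000
COM = 0.6286


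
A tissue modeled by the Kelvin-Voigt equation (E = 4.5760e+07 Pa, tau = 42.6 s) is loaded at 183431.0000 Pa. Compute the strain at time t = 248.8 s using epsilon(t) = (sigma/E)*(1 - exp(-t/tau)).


epsilon(t) = (sigma/E) * (1 - exp(-t/tau))
sigma/E = 183431.0000 / 4.5760e+07 = 0.0040
exp(-t/tau) = exp(-248.8 / 42.6) = 0.0029
epsilon = 0.0040 * (1 - 0.0029)
epsilon = 0.0040


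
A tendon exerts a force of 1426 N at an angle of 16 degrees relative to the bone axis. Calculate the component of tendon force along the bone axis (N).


F_eff = F_tendon * cos(theta)
theta = 16 deg = 0.2793 rad
cos(theta) = 0.9613
F_eff = 1426 * 0.9613
F_eff = 1370.7592


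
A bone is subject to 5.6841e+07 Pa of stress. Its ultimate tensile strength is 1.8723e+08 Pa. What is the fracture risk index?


FRI = applied / ultimate
FRI = 5.6841e+07 / 1.8723e+08
FRI = 0.3036


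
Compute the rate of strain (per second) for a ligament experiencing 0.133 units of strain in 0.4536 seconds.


strain_rate = delta_strain / delta_t
strain_rate = 0.133 / 0.4536
strain_rate = 0.2932


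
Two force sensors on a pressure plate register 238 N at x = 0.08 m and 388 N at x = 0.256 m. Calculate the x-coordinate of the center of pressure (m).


COP_x = (F1*x1 + F2*x2) / (F1 + F2)
COP_x = (238*0.08 + 388*0.256) / (238 + 388)
Numerator = 118.3680
Denominator = 626
COP_x = 0.1891


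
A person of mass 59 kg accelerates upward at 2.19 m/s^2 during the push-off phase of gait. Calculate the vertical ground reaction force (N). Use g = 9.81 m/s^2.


GRF = m * (g + a)
GRF = 59 * (9.81 + 2.19)
GRF = 59 * 12.0000
GRF = 708.0000


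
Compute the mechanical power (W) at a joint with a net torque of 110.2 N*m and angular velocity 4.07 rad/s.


P = M * omega
P = 110.2 * 4.07
P = 448.5140


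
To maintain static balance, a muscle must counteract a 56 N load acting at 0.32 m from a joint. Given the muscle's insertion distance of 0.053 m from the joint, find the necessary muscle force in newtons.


F_muscle = W * d_load / d_muscle
F_muscle = 56 * 0.32 / 0.053
Numerator = 17.9200
F_muscle = 338.1132


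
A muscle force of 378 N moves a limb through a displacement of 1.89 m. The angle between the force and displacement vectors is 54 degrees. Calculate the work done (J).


W = F * d * cos(theta)
theta = 54 deg = 0.9425 rad
cos(theta) = 0.5878
W = 378 * 1.89 * 0.5878
W = 419.9255


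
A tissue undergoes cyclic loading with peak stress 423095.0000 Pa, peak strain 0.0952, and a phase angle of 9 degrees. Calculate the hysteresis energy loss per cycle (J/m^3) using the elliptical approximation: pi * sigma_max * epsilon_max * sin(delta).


E_loss = pi * sigma_max * epsilon_max * sin(delta)
delta = 9 deg = 0.1571 rad
sin(delta) = 0.1564
E_loss = pi * 423095.0000 * 0.0952 * 0.1564
E_loss = 19795.0752


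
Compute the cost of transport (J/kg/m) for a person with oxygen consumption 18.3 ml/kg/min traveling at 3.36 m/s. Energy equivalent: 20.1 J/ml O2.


Power per kg = VO2 * 20.1 / 60
Power per kg = 18.3 * 20.1 / 60 = 6.1305 W/kg
Cost = power_per_kg / speed
Cost = 6.1305 / 3.36
Cost = 1.8246


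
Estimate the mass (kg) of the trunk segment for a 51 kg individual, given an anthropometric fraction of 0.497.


m_segment = body_mass * fraction
m_segment = 51 * 0.497
m_segment = 25.3470


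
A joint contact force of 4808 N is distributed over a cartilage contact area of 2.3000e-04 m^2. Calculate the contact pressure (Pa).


P = F / A
P = 4808 / 2.3000e-04
P = 2.0904e+07


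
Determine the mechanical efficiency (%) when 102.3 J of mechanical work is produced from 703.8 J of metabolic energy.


eta = (W_mech / E_meta) * 100
eta = (102.3 / 703.8) * 100
ratio = 0.1454
eta = 14.5354


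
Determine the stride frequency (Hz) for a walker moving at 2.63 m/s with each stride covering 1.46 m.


f = v / stride_length
f = 2.63 / 1.46
f = 1.8014


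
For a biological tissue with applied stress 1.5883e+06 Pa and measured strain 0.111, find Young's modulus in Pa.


E = stress / strain
E = 1.5883e+06 / 0.111
E = 1.4309e+07


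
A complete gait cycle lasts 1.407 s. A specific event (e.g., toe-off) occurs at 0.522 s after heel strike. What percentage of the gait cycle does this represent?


pct = (event_time / cycle_time) * 100
pct = (0.522 / 1.407) * 100
ratio = 0.3710
pct = 37.1002


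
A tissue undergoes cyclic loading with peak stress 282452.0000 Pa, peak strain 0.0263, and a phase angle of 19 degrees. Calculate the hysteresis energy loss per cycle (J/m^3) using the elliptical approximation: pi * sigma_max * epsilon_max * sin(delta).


E_loss = pi * sigma_max * epsilon_max * sin(delta)
delta = 19 deg = 0.3316 rad
sin(delta) = 0.3256
E_loss = pi * 282452.0000 * 0.0263 * 0.3256
E_loss = 7597.8759


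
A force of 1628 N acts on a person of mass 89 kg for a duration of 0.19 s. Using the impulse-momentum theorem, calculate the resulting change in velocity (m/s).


J = F * dt = 1628 * 0.19 = 309.3200 N*s
delta_v = J / m
delta_v = 309.3200 / 89
delta_v = 3.4755


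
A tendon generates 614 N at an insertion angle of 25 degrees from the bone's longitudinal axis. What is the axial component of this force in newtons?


F_eff = F_tendon * cos(theta)
theta = 25 deg = 0.4363 rad
cos(theta) = 0.9063
F_eff = 614 * 0.9063
F_eff = 556.4730


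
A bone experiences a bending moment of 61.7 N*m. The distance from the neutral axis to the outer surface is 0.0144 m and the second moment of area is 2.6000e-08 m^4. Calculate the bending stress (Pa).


sigma = M * c / I
sigma = 61.7 * 0.0144 / 2.6000e-08
M * c = 0.8885
sigma = 3.4172e+07


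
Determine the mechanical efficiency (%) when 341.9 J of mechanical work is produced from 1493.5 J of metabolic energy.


eta = (W_mech / E_meta) * 100
eta = (341.9 / 1493.5) * 100
ratio = 0.2289
eta = 22.8925


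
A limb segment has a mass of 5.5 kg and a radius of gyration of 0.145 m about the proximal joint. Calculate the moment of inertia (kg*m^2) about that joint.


I = m * k^2
I = 5.5 * 0.145^2
k^2 = 0.0210
I = 0.1156


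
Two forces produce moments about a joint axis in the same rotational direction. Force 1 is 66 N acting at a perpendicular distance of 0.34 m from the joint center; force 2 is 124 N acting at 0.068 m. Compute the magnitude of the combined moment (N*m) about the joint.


M = F1 * d1 + F2 * d2
M = 66 * 0.34 + 124 * 0.068
M = 22.4400 + 8.4320
M = 30.8720


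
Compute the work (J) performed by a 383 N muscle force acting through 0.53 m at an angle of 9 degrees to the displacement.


W = F * d * cos(theta)
theta = 9 deg = 0.1571 rad
cos(theta) = 0.9877
W = 383 * 0.53 * 0.9877
W = 200.4909


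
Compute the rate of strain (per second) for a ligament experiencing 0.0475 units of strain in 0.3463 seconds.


strain_rate = delta_strain / delta_t
strain_rate = 0.0475 / 0.3463
strain_rate = 0.1372


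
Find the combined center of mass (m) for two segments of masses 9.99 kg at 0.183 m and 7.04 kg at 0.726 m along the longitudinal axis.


COM = (m1*x1 + m2*x2) / (m1 + m2)
COM = (9.99*0.183 + 7.04*0.726) / (9.99 + 7.04)
Numerator = 6.9392
Denominator = 17.0300
COM = 0.4075


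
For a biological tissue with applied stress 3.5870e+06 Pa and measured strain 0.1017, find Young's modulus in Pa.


E = stress / strain
E = 3.5870e+06 / 0.1017
E = 3.5270e+07


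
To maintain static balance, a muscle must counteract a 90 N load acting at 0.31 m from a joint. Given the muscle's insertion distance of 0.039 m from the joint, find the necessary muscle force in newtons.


F_muscle = W * d_load / d_muscle
F_muscle = 90 * 0.31 / 0.039
Numerator = 27.9000
F_muscle = 715.3846


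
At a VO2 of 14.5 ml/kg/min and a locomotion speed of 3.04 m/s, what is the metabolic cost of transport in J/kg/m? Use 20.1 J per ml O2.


Power per kg = VO2 * 20.1 / 60
Power per kg = 14.5 * 20.1 / 60 = 4.8575 W/kg
Cost = power_per_kg / speed
Cost = 4.8575 / 3.04
Cost = 1.5979


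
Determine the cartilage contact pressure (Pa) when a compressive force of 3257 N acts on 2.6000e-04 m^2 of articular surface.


P = F / A
P = 3257 / 2.6000e-04
P = 1.2527e+07


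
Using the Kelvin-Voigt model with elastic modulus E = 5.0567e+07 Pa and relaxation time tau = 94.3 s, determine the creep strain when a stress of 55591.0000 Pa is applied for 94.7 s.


epsilon(t) = (sigma/E) * (1 - exp(-t/tau))
sigma/E = 55591.0000 / 5.0567e+07 = 0.0011
exp(-t/tau) = exp(-94.7 / 94.3) = 0.3663
epsilon = 0.0011 * (1 - 0.3663)
epsilon = 6.9664e-04


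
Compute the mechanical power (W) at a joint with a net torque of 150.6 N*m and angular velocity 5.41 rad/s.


P = M * omega
P = 150.6 * 5.41
P = 814.7460


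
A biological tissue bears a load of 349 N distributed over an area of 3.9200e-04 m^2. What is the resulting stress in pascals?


stress = F / A
stress = 349 / 3.9200e-04
stress = 890306.1224


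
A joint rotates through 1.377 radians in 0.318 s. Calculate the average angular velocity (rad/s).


omega = delta_theta / delta_t
omega = 1.377 / 0.318
omega = 4.3302


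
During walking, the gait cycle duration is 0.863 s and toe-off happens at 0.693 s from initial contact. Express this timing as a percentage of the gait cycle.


pct = (event_time / cycle_time) * 100
pct = (0.693 / 0.863) * 100
ratio = 0.8030
pct = 80.3013


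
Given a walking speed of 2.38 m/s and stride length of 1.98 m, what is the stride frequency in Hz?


f = v / stride_length
f = 2.38 / 1.98
f = 1.2020


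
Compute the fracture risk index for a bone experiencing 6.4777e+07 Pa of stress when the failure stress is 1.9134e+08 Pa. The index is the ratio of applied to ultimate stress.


FRI = applied / ultimate
FRI = 6.4777e+07 / 1.9134e+08
FRI = 0.3385


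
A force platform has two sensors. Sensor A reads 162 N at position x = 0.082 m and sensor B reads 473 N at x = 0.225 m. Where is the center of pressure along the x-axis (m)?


COP_x = (F1*x1 + F2*x2) / (F1 + F2)
COP_x = (162*0.082 + 473*0.225) / (162 + 473)
Numerator = 119.7090
Denominator = 635
COP_x = 0.1885


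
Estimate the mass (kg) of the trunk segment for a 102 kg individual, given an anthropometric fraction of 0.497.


m_segment = body_mass * fraction
m_segment = 102 * 0.497
m_segment = 50.6940


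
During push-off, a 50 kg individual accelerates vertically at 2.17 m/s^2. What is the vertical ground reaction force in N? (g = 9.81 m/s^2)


GRF = m * (g + a)
GRF = 50 * (9.81 + 2.17)
GRF = 50 * 11.9800
GRF = 599.0000


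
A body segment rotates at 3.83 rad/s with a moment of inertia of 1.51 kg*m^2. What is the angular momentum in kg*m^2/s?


L = I * omega
L = 1.51 * 3.83
L = 5.7833


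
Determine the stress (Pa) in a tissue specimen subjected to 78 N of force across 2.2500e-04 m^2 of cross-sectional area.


stress = F / A
stress = 78 / 2.2500e-04
stress = 346666.6667


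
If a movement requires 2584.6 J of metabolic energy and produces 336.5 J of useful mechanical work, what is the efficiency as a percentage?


eta = (W_mech / E_meta) * 100
eta = (336.5 / 2584.6) * 100
ratio = 0.1302
eta = 13.0194


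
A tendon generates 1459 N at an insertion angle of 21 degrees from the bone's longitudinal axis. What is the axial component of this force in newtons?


F_eff = F_tendon * cos(theta)
theta = 21 deg = 0.3665 rad
cos(theta) = 0.9336
F_eff = 1459 * 0.9336
F_eff = 1362.0938


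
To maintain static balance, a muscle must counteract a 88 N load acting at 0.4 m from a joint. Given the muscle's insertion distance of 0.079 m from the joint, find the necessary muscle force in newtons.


F_muscle = W * d_load / d_muscle
F_muscle = 88 * 0.4 / 0.079
Numerator = 35.2000
F_muscle = 445.5696


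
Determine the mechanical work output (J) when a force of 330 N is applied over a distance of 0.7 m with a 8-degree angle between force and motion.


W = F * d * cos(theta)
theta = 8 deg = 0.1396 rad
cos(theta) = 0.9903
W = 330 * 0.7 * 0.9903
W = 228.7519


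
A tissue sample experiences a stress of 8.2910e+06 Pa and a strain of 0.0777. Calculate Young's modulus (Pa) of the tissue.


E = stress / strain
E = 8.2910e+06 / 0.0777
E = 1.0671e+08


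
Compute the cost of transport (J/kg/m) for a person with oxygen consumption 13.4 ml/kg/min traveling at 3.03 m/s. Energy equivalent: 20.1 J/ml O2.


Power per kg = VO2 * 20.1 / 60
Power per kg = 13.4 * 20.1 / 60 = 4.4890 W/kg
Cost = power_per_kg / speed
Cost = 4.4890 / 3.03
Cost = 1.4815


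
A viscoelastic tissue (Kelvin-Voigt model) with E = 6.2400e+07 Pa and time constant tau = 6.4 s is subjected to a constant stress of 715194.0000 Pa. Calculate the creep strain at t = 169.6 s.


epsilon(t) = (sigma/E) * (1 - exp(-t/tau))
sigma/E = 715194.0000 / 6.2400e+07 = 0.0115
exp(-t/tau) = exp(-169.6 / 6.4) = 3.0988e-12
epsilon = 0.0115 * (1 - 3.0988e-12)
epsilon = 0.0115


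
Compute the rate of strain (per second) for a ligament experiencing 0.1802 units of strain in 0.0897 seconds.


strain_rate = delta_strain / delta_t
strain_rate = 0.1802 / 0.0897
strain_rate = 2.0089


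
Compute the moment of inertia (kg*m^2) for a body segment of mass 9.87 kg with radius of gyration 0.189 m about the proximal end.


I = m * k^2
I = 9.87 * 0.189^2
k^2 = 0.0357
I = 0.3526


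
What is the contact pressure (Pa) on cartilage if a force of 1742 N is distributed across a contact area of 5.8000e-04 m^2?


P = F / A
P = 1742 / 5.8000e-04
P = 3.0034e+06


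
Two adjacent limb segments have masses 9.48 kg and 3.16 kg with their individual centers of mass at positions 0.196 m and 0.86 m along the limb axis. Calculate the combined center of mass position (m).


COM = (m1*x1 + m2*x2) / (m1 + m2)
COM = (9.48*0.196 + 3.16*0.86) / (9.48 + 3.16)
Numerator = 4.5757
Denominator = 12.6400
COM = 0.3620


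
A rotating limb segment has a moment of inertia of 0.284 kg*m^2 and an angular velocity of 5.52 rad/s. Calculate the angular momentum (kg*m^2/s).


L = I * omega
L = 0.284 * 5.52
L = 1.5677


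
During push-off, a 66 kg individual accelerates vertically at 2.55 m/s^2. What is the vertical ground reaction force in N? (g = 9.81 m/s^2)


GRF = m * (g + a)
GRF = 66 * (9.81 + 2.55)
GRF = 66 * 12.3600
GRF = 815.7600


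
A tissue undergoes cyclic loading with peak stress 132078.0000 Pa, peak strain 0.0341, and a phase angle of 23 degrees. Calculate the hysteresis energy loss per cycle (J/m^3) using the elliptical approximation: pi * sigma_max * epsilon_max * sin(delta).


E_loss = pi * sigma_max * epsilon_max * sin(delta)
delta = 23 deg = 0.4014 rad
sin(delta) = 0.3907
E_loss = pi * 132078.0000 * 0.0341 * 0.3907
E_loss = 5528.5692


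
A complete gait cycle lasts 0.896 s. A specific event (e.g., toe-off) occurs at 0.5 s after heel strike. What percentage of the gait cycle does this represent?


pct = (event_time / cycle_time) * 100
pct = (0.5 / 0.896) * 100
ratio = 0.5580
pct = 55.8036


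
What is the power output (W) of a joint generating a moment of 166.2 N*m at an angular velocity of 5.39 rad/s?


P = M * omega
P = 166.2 * 5.39
P = 895.8180


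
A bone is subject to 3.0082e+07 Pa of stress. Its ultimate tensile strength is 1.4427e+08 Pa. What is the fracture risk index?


FRI = applied / ultimate
FRI = 3.0082e+07 / 1.4427e+08
FRI = 0.2085


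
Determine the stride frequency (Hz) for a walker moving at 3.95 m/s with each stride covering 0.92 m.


f = v / stride_length
f = 3.95 / 0.92
f = 4.2935


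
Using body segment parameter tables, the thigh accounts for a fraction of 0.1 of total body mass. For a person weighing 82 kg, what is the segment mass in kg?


m_segment = body_mass * fraction
m_segment = 82 * 0.1
m_segment = 8.2000


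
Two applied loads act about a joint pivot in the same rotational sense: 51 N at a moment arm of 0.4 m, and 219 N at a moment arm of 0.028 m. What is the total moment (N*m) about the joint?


M = F1 * d1 + F2 * d2
M = 51 * 0.4 + 219 * 0.028
M = 20.4000 + 6.1320
M = 26.5320


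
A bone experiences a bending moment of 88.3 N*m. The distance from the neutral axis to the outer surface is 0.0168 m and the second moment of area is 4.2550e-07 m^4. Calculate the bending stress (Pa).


sigma = M * c / I
sigma = 88.3 * 0.0168 / 4.2550e-07
M * c = 1.4834
sigma = 3.4863e+06


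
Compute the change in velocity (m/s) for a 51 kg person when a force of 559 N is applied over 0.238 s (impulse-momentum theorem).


J = F * dt = 559 * 0.238 = 133.0420 N*s
delta_v = J / m
delta_v = 133.0420 / 51
delta_v = 2.6087
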